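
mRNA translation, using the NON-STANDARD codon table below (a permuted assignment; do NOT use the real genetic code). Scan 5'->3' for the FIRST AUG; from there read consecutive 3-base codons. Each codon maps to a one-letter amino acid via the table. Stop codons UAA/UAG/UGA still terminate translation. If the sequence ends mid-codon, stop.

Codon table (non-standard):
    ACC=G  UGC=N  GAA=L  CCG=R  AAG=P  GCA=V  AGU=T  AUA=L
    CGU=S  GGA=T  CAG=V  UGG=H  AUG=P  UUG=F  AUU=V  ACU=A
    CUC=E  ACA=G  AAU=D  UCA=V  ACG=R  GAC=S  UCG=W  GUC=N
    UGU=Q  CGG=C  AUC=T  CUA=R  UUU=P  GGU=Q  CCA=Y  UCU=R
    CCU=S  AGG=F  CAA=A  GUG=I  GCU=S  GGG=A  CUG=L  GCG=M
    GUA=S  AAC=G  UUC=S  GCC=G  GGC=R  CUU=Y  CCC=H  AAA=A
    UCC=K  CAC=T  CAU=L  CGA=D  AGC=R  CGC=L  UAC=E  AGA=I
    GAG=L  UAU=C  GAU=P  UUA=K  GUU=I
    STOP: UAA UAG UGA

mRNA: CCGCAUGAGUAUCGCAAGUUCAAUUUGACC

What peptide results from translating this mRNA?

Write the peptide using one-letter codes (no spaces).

Answer: PTTVTVV

Derivation:
start AUG at pos 4
pos 4: AUG -> P; peptide=P
pos 7: AGU -> T; peptide=PT
pos 10: AUC -> T; peptide=PTT
pos 13: GCA -> V; peptide=PTTV
pos 16: AGU -> T; peptide=PTTVT
pos 19: UCA -> V; peptide=PTTVTV
pos 22: AUU -> V; peptide=PTTVTVV
pos 25: UGA -> STOP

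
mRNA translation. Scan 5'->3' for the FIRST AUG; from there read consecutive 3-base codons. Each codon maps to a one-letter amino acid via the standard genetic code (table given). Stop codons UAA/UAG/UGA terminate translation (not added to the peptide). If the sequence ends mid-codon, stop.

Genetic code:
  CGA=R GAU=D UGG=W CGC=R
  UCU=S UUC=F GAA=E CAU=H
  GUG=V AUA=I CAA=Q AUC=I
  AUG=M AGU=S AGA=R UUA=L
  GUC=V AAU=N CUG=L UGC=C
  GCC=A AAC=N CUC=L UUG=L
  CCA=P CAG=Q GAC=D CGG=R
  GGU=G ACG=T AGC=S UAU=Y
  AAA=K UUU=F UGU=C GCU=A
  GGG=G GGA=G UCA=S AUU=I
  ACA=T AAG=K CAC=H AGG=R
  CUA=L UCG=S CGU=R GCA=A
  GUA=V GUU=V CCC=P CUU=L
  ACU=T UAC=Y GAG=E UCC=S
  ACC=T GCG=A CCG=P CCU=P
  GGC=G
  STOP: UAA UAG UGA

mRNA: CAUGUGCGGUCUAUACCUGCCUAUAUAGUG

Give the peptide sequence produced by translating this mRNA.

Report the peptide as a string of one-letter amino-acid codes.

start AUG at pos 1
pos 1: AUG -> M; peptide=M
pos 4: UGC -> C; peptide=MC
pos 7: GGU -> G; peptide=MCG
pos 10: CUA -> L; peptide=MCGL
pos 13: UAC -> Y; peptide=MCGLY
pos 16: CUG -> L; peptide=MCGLYL
pos 19: CCU -> P; peptide=MCGLYLP
pos 22: AUA -> I; peptide=MCGLYLPI
pos 25: UAG -> STOP

Answer: MCGLYLPI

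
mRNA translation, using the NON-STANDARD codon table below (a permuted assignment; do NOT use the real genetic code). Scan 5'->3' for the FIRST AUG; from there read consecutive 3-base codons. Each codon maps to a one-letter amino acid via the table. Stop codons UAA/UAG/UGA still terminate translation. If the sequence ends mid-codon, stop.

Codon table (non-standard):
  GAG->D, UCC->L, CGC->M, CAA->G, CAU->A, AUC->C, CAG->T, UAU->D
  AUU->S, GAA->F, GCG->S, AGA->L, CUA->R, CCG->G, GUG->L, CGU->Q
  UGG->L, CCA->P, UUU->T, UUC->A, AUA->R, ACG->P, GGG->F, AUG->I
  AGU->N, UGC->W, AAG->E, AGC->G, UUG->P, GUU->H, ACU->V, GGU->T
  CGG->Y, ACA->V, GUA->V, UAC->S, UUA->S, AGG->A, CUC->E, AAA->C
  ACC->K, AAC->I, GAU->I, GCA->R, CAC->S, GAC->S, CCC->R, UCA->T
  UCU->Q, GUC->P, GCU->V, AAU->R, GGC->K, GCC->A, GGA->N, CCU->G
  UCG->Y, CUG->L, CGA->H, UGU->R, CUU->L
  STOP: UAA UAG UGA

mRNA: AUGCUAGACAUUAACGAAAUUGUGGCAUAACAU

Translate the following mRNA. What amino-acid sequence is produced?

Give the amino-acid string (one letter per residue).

Answer: IRSSIFSLR

Derivation:
start AUG at pos 0
pos 0: AUG -> I; peptide=I
pos 3: CUA -> R; peptide=IR
pos 6: GAC -> S; peptide=IRS
pos 9: AUU -> S; peptide=IRSS
pos 12: AAC -> I; peptide=IRSSI
pos 15: GAA -> F; peptide=IRSSIF
pos 18: AUU -> S; peptide=IRSSIFS
pos 21: GUG -> L; peptide=IRSSIFSL
pos 24: GCA -> R; peptide=IRSSIFSLR
pos 27: UAA -> STOP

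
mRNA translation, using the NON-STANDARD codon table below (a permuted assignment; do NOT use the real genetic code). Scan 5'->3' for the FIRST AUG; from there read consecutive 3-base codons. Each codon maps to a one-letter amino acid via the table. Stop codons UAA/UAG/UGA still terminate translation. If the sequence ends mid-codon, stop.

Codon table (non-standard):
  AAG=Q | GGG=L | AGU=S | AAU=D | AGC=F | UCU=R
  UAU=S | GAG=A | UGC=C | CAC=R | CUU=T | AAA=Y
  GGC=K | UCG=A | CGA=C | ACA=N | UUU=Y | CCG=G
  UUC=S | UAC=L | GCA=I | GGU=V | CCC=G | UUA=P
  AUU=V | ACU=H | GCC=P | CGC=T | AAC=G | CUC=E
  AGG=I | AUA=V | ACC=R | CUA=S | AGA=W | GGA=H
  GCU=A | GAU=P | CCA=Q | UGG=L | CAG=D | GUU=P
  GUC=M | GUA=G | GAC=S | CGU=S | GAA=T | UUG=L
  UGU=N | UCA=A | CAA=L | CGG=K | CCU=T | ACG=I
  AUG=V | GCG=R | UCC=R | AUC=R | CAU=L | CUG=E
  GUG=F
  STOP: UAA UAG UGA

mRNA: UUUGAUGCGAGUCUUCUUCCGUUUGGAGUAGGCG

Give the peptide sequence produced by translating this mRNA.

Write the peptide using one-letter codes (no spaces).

Answer: VCMSSSLA

Derivation:
start AUG at pos 4
pos 4: AUG -> V; peptide=V
pos 7: CGA -> C; peptide=VC
pos 10: GUC -> M; peptide=VCM
pos 13: UUC -> S; peptide=VCMS
pos 16: UUC -> S; peptide=VCMSS
pos 19: CGU -> S; peptide=VCMSSS
pos 22: UUG -> L; peptide=VCMSSSL
pos 25: GAG -> A; peptide=VCMSSSLA
pos 28: UAG -> STOP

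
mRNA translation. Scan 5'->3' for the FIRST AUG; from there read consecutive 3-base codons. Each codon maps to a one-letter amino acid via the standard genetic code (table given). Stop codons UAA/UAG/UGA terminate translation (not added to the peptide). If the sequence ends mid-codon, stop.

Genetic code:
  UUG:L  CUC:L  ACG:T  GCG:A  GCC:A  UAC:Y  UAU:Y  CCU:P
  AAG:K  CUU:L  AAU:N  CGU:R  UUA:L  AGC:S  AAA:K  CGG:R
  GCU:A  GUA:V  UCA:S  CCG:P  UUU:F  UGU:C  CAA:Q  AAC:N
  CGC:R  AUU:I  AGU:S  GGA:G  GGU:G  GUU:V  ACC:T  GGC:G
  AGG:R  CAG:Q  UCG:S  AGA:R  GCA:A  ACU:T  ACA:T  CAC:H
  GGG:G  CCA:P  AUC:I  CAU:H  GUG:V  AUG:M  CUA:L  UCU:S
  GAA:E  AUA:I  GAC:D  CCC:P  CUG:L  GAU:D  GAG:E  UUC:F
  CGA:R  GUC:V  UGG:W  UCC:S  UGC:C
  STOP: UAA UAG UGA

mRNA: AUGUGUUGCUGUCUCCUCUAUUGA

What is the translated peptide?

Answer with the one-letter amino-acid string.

Answer: MCCCLLY

Derivation:
start AUG at pos 0
pos 0: AUG -> M; peptide=M
pos 3: UGU -> C; peptide=MC
pos 6: UGC -> C; peptide=MCC
pos 9: UGU -> C; peptide=MCCC
pos 12: CUC -> L; peptide=MCCCL
pos 15: CUC -> L; peptide=MCCCLL
pos 18: UAU -> Y; peptide=MCCCLLY
pos 21: UGA -> STOP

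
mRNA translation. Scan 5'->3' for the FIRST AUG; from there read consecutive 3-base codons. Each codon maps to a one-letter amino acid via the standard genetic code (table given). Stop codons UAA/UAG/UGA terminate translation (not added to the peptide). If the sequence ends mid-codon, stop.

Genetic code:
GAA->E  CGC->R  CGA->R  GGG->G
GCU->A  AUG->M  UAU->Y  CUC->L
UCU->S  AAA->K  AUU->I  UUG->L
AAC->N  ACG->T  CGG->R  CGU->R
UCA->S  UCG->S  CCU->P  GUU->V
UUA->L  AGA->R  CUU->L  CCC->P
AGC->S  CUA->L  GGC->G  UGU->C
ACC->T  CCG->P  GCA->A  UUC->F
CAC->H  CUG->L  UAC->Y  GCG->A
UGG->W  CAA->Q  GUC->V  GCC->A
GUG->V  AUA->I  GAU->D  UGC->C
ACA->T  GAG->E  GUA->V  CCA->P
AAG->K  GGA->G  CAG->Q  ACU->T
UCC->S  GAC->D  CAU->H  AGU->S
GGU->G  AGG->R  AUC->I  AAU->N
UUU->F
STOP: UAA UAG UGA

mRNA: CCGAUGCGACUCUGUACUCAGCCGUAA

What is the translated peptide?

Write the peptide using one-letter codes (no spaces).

start AUG at pos 3
pos 3: AUG -> M; peptide=M
pos 6: CGA -> R; peptide=MR
pos 9: CUC -> L; peptide=MRL
pos 12: UGU -> C; peptide=MRLC
pos 15: ACU -> T; peptide=MRLCT
pos 18: CAG -> Q; peptide=MRLCTQ
pos 21: CCG -> P; peptide=MRLCTQP
pos 24: UAA -> STOP

Answer: MRLCTQP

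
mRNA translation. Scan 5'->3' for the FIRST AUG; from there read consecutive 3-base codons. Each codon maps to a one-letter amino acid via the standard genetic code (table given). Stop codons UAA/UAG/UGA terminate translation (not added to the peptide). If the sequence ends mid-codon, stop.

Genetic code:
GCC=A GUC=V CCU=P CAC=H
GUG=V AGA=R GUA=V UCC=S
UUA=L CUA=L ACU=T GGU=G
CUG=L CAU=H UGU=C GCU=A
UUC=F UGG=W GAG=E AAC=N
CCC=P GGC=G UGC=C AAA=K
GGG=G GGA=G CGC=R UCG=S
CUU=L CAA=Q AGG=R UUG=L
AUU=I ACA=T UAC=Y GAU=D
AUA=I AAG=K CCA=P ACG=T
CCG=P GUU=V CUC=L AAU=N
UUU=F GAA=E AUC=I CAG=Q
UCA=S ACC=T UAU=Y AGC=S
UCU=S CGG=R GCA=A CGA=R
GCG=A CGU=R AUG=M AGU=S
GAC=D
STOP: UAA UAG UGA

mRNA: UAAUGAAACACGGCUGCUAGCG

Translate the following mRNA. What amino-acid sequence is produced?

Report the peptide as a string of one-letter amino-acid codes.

start AUG at pos 2
pos 2: AUG -> M; peptide=M
pos 5: AAA -> K; peptide=MK
pos 8: CAC -> H; peptide=MKH
pos 11: GGC -> G; peptide=MKHG
pos 14: UGC -> C; peptide=MKHGC
pos 17: UAG -> STOP

Answer: MKHGC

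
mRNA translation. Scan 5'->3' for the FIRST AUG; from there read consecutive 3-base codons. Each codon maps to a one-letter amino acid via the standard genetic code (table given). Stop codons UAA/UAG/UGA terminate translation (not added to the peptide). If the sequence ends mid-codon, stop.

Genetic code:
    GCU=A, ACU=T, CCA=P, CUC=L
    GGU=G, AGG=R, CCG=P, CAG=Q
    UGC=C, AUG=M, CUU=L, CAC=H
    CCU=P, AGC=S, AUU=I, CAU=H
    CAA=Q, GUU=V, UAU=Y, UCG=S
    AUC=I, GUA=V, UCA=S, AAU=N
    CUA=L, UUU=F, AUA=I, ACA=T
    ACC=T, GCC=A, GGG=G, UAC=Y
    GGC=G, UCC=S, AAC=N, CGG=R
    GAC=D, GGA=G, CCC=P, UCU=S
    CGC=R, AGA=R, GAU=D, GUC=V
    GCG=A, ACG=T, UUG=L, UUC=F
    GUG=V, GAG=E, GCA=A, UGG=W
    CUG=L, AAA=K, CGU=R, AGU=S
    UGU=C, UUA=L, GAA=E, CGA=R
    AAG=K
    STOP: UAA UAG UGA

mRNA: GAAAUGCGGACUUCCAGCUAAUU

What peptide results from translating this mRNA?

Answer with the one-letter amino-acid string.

start AUG at pos 3
pos 3: AUG -> M; peptide=M
pos 6: CGG -> R; peptide=MR
pos 9: ACU -> T; peptide=MRT
pos 12: UCC -> S; peptide=MRTS
pos 15: AGC -> S; peptide=MRTSS
pos 18: UAA -> STOP

Answer: MRTSS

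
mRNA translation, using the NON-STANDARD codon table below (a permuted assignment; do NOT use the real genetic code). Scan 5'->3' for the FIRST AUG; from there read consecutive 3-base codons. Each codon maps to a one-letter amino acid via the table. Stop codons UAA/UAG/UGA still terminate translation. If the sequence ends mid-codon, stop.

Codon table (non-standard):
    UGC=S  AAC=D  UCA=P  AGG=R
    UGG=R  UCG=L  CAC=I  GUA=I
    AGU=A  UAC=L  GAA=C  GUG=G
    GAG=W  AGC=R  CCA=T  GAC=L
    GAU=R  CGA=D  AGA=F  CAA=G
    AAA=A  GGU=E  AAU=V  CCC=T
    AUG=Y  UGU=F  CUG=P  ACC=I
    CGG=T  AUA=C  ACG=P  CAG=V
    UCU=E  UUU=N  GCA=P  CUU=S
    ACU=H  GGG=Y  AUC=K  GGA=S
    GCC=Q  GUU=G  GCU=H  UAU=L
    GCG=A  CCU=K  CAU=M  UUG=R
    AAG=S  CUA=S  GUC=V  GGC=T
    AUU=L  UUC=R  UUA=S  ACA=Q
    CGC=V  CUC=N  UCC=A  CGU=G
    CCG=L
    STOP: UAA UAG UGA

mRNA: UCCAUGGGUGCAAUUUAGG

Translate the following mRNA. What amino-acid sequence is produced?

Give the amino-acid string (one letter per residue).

start AUG at pos 3
pos 3: AUG -> Y; peptide=Y
pos 6: GGU -> E; peptide=YE
pos 9: GCA -> P; peptide=YEP
pos 12: AUU -> L; peptide=YEPL
pos 15: UAG -> STOP

Answer: YEPL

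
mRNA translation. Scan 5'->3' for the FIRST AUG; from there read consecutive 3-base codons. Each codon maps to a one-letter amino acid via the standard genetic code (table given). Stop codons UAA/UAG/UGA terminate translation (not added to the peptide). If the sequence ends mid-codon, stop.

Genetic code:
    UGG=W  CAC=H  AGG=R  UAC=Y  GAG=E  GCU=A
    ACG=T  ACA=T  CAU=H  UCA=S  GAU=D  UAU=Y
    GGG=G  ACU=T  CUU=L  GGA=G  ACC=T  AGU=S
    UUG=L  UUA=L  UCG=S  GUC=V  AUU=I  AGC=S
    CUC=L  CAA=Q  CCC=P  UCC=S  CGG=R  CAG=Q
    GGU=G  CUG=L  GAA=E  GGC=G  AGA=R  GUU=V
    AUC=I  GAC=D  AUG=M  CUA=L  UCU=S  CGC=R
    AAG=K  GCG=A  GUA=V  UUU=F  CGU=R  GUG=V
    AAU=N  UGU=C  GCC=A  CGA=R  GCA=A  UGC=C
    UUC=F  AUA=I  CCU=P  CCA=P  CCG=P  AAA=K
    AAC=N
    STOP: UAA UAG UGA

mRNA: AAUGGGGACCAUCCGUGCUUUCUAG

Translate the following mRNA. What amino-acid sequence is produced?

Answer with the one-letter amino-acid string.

start AUG at pos 1
pos 1: AUG -> M; peptide=M
pos 4: GGG -> G; peptide=MG
pos 7: ACC -> T; peptide=MGT
pos 10: AUC -> I; peptide=MGTI
pos 13: CGU -> R; peptide=MGTIR
pos 16: GCU -> A; peptide=MGTIRA
pos 19: UUC -> F; peptide=MGTIRAF
pos 22: UAG -> STOP

Answer: MGTIRAF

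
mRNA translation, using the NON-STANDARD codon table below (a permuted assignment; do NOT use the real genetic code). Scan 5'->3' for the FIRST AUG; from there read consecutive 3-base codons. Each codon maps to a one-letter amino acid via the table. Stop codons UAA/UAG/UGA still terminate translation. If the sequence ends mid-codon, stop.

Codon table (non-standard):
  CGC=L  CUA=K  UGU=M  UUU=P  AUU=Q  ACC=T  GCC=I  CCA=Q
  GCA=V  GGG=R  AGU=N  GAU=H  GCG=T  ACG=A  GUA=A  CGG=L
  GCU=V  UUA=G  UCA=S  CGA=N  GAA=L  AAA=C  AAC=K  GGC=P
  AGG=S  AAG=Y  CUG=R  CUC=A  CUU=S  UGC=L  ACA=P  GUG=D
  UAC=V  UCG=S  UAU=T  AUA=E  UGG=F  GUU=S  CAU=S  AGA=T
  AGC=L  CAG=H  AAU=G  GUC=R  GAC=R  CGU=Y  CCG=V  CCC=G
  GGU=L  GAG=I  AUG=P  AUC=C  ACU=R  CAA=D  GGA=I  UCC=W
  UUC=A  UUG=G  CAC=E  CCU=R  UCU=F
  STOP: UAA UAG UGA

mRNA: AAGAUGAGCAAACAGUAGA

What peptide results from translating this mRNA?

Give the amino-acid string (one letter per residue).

Answer: PLCH

Derivation:
start AUG at pos 3
pos 3: AUG -> P; peptide=P
pos 6: AGC -> L; peptide=PL
pos 9: AAA -> C; peptide=PLC
pos 12: CAG -> H; peptide=PLCH
pos 15: UAG -> STOP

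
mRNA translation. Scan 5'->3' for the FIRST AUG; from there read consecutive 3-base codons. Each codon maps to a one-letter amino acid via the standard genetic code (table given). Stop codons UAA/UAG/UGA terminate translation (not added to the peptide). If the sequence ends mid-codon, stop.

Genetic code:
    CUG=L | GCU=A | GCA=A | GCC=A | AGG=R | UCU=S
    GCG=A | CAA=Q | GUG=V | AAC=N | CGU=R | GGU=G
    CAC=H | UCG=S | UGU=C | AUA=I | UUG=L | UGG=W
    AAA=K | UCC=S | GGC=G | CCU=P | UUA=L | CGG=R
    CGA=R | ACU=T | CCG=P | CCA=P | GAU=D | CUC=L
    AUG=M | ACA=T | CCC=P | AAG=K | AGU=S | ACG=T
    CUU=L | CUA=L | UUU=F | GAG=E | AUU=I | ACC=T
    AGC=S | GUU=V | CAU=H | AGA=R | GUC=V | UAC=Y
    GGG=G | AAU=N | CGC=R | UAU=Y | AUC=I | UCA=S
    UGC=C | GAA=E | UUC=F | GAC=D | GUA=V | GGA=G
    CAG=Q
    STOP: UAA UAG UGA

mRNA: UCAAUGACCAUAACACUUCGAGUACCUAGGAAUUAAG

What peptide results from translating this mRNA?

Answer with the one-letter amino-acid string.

Answer: MTITLRVPRN

Derivation:
start AUG at pos 3
pos 3: AUG -> M; peptide=M
pos 6: ACC -> T; peptide=MT
pos 9: AUA -> I; peptide=MTI
pos 12: ACA -> T; peptide=MTIT
pos 15: CUU -> L; peptide=MTITL
pos 18: CGA -> R; peptide=MTITLR
pos 21: GUA -> V; peptide=MTITLRV
pos 24: CCU -> P; peptide=MTITLRVP
pos 27: AGG -> R; peptide=MTITLRVPR
pos 30: AAU -> N; peptide=MTITLRVPRN
pos 33: UAA -> STOP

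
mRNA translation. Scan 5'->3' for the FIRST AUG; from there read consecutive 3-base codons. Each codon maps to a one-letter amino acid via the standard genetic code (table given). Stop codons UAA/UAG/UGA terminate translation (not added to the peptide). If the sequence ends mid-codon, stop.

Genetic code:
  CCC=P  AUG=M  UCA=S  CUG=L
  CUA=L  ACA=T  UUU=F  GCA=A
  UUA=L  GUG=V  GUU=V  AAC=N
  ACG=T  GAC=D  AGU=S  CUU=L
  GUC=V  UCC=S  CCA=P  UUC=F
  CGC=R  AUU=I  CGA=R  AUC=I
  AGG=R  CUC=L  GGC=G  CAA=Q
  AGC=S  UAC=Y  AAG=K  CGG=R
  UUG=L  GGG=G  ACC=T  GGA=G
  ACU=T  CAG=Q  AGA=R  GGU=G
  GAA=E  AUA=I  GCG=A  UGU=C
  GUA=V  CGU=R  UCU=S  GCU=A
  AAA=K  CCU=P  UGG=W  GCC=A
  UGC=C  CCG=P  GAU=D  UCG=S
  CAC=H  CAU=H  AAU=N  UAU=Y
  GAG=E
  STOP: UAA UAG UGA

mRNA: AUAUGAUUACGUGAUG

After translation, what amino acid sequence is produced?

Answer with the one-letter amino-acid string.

Answer: MIT

Derivation:
start AUG at pos 2
pos 2: AUG -> M; peptide=M
pos 5: AUU -> I; peptide=MI
pos 8: ACG -> T; peptide=MIT
pos 11: UGA -> STOP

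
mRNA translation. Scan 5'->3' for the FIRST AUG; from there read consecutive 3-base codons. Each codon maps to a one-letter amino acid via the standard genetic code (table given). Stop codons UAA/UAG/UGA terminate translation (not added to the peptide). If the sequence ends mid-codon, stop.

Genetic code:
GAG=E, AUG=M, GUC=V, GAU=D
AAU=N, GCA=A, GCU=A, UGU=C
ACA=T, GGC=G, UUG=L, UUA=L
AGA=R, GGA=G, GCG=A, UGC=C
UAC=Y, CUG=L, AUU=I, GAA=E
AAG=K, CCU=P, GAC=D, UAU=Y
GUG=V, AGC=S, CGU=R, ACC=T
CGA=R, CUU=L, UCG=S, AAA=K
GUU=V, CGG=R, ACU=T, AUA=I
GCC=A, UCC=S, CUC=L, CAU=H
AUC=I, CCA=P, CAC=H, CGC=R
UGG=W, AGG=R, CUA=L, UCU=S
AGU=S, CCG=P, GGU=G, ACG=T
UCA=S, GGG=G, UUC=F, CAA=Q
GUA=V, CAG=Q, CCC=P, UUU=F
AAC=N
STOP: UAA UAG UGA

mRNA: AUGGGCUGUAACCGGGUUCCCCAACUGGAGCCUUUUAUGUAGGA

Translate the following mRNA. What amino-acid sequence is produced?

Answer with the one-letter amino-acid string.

Answer: MGCNRVPQLEPFM

Derivation:
start AUG at pos 0
pos 0: AUG -> M; peptide=M
pos 3: GGC -> G; peptide=MG
pos 6: UGU -> C; peptide=MGC
pos 9: AAC -> N; peptide=MGCN
pos 12: CGG -> R; peptide=MGCNR
pos 15: GUU -> V; peptide=MGCNRV
pos 18: CCC -> P; peptide=MGCNRVP
pos 21: CAA -> Q; peptide=MGCNRVPQ
pos 24: CUG -> L; peptide=MGCNRVPQL
pos 27: GAG -> E; peptide=MGCNRVPQLE
pos 30: CCU -> P; peptide=MGCNRVPQLEP
pos 33: UUU -> F; peptide=MGCNRVPQLEPF
pos 36: AUG -> M; peptide=MGCNRVPQLEPFM
pos 39: UAG -> STOP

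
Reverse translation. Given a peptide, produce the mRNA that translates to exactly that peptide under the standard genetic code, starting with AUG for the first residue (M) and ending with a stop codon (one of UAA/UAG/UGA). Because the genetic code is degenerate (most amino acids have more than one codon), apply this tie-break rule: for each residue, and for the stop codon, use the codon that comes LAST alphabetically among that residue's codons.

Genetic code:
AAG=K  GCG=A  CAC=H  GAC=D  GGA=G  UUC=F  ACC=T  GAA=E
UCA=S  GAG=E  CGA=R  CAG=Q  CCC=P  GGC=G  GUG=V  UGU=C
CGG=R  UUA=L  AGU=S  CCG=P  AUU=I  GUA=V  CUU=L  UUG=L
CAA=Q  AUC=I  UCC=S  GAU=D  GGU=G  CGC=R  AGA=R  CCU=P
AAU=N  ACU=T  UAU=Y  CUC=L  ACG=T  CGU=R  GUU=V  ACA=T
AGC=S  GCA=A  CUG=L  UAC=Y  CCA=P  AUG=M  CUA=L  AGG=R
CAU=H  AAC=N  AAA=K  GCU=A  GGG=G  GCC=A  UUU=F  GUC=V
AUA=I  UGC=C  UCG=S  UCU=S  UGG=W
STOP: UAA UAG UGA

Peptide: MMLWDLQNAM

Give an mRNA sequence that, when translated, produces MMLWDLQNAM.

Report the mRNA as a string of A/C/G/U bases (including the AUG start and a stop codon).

residue 1: M -> AUG (start codon)
residue 2: M -> AUG (only codon)
residue 3: L codons sorted = CUA,CUC,CUG,CUU,UUA,UUG -> pick last = UUG
residue 4: W -> UGG (only codon)
residue 5: D codons sorted = GAC,GAU -> pick last = GAU
residue 6: L codons sorted = CUA,CUC,CUG,CUU,UUA,UUG -> pick last = UUG
residue 7: Q codons sorted = CAA,CAG -> pick last = CAG
residue 8: N codons sorted = AAC,AAU -> pick last = AAU
residue 9: A codons sorted = GCA,GCC,GCG,GCU -> pick last = GCU
residue 10: M -> AUG (only codon)
terminator: stop codons sorted = UAA,UAG,UGA -> pick last = UGA

Answer: mRNA: AUGAUGUUGUGGGAUUUGCAGAAUGCUAUGUGA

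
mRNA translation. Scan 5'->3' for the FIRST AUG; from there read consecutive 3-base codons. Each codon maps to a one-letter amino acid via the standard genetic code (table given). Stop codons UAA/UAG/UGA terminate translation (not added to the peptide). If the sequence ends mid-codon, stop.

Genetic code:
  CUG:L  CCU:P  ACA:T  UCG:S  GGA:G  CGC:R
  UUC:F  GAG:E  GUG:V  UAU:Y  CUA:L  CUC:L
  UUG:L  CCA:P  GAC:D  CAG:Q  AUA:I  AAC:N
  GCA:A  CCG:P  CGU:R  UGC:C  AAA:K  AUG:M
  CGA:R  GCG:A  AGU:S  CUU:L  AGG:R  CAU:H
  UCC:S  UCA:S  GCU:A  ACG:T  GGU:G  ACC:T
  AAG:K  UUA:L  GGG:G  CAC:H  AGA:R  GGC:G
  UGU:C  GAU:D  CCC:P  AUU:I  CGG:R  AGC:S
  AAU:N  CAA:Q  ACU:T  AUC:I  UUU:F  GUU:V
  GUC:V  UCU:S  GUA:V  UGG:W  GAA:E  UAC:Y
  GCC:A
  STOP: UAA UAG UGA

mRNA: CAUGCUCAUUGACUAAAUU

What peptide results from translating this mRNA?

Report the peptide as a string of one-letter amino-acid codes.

Answer: MLID

Derivation:
start AUG at pos 1
pos 1: AUG -> M; peptide=M
pos 4: CUC -> L; peptide=ML
pos 7: AUU -> I; peptide=MLI
pos 10: GAC -> D; peptide=MLID
pos 13: UAA -> STOP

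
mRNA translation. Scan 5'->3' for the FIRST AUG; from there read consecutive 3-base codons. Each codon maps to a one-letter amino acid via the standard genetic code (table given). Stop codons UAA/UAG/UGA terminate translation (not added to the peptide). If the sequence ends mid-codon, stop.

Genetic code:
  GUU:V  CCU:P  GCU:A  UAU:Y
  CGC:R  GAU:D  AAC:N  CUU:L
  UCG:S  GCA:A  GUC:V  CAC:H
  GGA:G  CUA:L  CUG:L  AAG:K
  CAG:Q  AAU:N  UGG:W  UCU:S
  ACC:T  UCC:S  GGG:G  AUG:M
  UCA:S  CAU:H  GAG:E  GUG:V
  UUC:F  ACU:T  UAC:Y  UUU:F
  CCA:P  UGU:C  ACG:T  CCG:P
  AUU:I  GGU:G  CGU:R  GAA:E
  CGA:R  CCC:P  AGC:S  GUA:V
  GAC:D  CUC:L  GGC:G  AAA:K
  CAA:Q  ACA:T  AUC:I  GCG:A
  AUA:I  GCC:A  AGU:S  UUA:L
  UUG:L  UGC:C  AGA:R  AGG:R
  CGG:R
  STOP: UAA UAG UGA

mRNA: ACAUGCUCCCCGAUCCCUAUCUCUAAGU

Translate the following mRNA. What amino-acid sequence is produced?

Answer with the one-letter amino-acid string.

start AUG at pos 2
pos 2: AUG -> M; peptide=M
pos 5: CUC -> L; peptide=ML
pos 8: CCC -> P; peptide=MLP
pos 11: GAU -> D; peptide=MLPD
pos 14: CCC -> P; peptide=MLPDP
pos 17: UAU -> Y; peptide=MLPDPY
pos 20: CUC -> L; peptide=MLPDPYL
pos 23: UAA -> STOP

Answer: MLPDPYL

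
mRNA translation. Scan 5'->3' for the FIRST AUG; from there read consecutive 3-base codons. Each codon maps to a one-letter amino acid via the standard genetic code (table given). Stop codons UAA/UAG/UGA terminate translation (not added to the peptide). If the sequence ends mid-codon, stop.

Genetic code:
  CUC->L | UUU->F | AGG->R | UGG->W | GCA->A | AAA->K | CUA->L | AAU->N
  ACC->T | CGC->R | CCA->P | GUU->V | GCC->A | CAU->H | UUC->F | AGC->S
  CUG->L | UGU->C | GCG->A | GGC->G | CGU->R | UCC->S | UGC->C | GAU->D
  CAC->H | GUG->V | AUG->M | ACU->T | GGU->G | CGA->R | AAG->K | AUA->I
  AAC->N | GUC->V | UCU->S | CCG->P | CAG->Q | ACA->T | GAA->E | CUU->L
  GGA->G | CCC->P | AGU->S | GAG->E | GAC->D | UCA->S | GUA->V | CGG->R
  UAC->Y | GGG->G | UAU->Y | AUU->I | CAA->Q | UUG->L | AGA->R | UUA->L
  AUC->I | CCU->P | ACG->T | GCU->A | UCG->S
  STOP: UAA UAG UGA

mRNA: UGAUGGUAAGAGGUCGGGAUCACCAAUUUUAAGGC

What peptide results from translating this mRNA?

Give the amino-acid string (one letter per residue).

Answer: MVRGRDHQF

Derivation:
start AUG at pos 2
pos 2: AUG -> M; peptide=M
pos 5: GUA -> V; peptide=MV
pos 8: AGA -> R; peptide=MVR
pos 11: GGU -> G; peptide=MVRG
pos 14: CGG -> R; peptide=MVRGR
pos 17: GAU -> D; peptide=MVRGRD
pos 20: CAC -> H; peptide=MVRGRDH
pos 23: CAA -> Q; peptide=MVRGRDHQ
pos 26: UUU -> F; peptide=MVRGRDHQF
pos 29: UAA -> STOP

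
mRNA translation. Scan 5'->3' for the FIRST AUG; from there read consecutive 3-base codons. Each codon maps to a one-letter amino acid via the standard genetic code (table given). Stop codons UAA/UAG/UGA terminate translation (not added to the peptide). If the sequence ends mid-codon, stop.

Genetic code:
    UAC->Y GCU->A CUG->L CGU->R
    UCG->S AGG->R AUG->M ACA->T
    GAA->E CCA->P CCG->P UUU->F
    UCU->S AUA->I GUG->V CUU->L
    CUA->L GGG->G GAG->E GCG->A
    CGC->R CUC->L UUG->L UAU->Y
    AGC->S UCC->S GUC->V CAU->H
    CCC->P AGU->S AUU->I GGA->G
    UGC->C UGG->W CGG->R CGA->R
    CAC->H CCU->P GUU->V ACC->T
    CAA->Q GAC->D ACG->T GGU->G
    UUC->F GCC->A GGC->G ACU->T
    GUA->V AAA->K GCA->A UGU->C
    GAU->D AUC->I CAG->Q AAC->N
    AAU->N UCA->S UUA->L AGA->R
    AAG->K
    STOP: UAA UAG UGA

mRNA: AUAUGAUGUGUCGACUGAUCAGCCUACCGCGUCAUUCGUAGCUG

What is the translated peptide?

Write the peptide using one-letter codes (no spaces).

start AUG at pos 2
pos 2: AUG -> M; peptide=M
pos 5: AUG -> M; peptide=MM
pos 8: UGU -> C; peptide=MMC
pos 11: CGA -> R; peptide=MMCR
pos 14: CUG -> L; peptide=MMCRL
pos 17: AUC -> I; peptide=MMCRLI
pos 20: AGC -> S; peptide=MMCRLIS
pos 23: CUA -> L; peptide=MMCRLISL
pos 26: CCG -> P; peptide=MMCRLISLP
pos 29: CGU -> R; peptide=MMCRLISLPR
pos 32: CAU -> H; peptide=MMCRLISLPRH
pos 35: UCG -> S; peptide=MMCRLISLPRHS
pos 38: UAG -> STOP

Answer: MMCRLISLPRHS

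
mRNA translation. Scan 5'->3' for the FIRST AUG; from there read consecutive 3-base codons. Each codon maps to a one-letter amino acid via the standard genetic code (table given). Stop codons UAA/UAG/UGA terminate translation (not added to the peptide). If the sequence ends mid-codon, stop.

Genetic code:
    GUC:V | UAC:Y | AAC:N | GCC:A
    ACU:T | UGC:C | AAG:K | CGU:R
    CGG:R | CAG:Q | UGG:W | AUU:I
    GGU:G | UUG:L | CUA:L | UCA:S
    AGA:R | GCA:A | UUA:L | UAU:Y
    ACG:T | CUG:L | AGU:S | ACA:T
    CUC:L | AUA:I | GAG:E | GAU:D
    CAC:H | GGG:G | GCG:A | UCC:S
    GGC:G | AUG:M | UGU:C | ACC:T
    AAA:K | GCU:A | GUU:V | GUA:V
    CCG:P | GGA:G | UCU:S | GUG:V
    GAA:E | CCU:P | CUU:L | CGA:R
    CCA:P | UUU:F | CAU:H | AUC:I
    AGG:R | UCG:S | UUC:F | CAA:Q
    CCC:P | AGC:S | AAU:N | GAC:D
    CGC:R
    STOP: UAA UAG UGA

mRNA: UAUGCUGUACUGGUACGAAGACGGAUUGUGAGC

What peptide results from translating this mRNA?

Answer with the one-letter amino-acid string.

Answer: MLYWYEDGL

Derivation:
start AUG at pos 1
pos 1: AUG -> M; peptide=M
pos 4: CUG -> L; peptide=ML
pos 7: UAC -> Y; peptide=MLY
pos 10: UGG -> W; peptide=MLYW
pos 13: UAC -> Y; peptide=MLYWY
pos 16: GAA -> E; peptide=MLYWYE
pos 19: GAC -> D; peptide=MLYWYED
pos 22: GGA -> G; peptide=MLYWYEDG
pos 25: UUG -> L; peptide=MLYWYEDGL
pos 28: UGA -> STOP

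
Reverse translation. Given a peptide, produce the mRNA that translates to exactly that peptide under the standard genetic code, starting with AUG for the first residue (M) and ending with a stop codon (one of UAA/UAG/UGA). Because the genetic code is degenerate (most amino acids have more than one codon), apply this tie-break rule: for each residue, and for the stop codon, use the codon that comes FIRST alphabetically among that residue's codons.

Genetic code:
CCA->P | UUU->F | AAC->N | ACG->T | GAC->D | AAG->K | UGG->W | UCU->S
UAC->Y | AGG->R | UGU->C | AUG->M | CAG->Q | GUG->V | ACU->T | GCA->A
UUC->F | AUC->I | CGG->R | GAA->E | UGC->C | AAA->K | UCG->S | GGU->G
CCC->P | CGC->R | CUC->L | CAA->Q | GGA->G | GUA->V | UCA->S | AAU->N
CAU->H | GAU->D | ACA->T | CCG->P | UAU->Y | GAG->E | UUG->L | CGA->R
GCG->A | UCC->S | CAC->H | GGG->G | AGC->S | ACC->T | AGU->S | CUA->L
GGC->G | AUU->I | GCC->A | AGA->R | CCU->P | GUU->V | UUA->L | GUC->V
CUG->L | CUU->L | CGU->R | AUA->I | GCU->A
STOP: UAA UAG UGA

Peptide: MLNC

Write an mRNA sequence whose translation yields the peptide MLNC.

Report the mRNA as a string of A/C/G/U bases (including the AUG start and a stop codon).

residue 1: M -> AUG (start codon)
residue 2: L codons sorted = CUA,CUC,CUG,CUU,UUA,UUG -> pick first = CUA
residue 3: N codons sorted = AAC,AAU -> pick first = AAC
residue 4: C codons sorted = UGC,UGU -> pick first = UGC
terminator: stop codons sorted = UAA,UAG,UGA -> pick first = UAA

Answer: mRNA: AUGCUAAACUGCUAA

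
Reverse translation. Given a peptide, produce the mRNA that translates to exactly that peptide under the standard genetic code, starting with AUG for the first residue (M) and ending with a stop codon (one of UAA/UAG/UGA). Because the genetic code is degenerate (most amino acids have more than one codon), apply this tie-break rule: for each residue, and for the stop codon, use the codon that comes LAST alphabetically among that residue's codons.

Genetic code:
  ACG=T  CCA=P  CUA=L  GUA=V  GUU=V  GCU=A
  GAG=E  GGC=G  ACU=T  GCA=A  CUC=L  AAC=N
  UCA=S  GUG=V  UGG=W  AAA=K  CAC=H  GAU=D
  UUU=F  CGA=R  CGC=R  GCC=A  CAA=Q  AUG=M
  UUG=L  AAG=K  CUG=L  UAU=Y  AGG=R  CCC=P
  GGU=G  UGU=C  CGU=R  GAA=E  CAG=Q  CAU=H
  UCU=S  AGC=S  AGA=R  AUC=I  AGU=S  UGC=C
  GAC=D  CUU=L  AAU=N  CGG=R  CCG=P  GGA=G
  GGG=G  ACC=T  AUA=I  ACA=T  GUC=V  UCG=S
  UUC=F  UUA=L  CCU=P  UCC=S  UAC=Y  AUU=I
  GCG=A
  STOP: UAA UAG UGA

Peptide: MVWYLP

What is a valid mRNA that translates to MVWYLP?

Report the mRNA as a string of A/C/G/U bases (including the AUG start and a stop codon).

Answer: mRNA: AUGGUUUGGUAUUUGCCUUGA

Derivation:
residue 1: M -> AUG (start codon)
residue 2: V codons sorted = GUA,GUC,GUG,GUU -> pick last = GUU
residue 3: W -> UGG (only codon)
residue 4: Y codons sorted = UAC,UAU -> pick last = UAU
residue 5: L codons sorted = CUA,CUC,CUG,CUU,UUA,UUG -> pick last = UUG
residue 6: P codons sorted = CCA,CCC,CCG,CCU -> pick last = CCU
terminator: stop codons sorted = UAA,UAG,UGA -> pick last = UGA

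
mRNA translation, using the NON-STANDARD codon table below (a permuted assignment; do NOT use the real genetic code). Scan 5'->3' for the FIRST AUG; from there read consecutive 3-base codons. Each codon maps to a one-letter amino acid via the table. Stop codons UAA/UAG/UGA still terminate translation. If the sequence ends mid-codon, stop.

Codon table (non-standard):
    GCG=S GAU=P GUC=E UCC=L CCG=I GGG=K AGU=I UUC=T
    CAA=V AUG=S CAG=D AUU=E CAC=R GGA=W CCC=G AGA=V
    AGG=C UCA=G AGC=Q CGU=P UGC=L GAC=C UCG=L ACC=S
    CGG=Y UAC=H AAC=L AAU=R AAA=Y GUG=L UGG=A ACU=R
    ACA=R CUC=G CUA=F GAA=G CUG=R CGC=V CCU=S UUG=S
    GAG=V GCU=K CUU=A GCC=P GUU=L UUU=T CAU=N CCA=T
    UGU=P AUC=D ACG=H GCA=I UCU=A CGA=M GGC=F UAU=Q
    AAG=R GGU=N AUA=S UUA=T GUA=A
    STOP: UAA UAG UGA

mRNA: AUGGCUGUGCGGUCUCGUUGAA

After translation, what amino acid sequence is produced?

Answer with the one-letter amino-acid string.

Answer: SKLYAP

Derivation:
start AUG at pos 0
pos 0: AUG -> S; peptide=S
pos 3: GCU -> K; peptide=SK
pos 6: GUG -> L; peptide=SKL
pos 9: CGG -> Y; peptide=SKLY
pos 12: UCU -> A; peptide=SKLYA
pos 15: CGU -> P; peptide=SKLYAP
pos 18: UGA -> STOP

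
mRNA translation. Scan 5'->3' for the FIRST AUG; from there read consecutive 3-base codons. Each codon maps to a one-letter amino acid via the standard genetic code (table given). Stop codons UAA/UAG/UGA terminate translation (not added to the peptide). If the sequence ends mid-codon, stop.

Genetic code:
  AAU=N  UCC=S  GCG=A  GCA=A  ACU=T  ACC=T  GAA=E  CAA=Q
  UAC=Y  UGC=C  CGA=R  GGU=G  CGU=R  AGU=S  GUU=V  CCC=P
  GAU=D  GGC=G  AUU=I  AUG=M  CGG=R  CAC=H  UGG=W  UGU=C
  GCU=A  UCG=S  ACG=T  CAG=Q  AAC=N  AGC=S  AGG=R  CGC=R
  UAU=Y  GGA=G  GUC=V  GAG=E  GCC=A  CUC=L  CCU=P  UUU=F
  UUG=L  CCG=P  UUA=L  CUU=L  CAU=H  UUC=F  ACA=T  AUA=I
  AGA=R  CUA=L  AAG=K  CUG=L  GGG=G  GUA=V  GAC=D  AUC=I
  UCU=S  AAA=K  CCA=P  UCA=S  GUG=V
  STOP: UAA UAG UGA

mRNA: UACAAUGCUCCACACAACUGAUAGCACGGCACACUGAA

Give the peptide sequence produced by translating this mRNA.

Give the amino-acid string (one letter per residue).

Answer: MLHTTDSTAH

Derivation:
start AUG at pos 4
pos 4: AUG -> M; peptide=M
pos 7: CUC -> L; peptide=ML
pos 10: CAC -> H; peptide=MLH
pos 13: ACA -> T; peptide=MLHT
pos 16: ACU -> T; peptide=MLHTT
pos 19: GAU -> D; peptide=MLHTTD
pos 22: AGC -> S; peptide=MLHTTDS
pos 25: ACG -> T; peptide=MLHTTDST
pos 28: GCA -> A; peptide=MLHTTDSTA
pos 31: CAC -> H; peptide=MLHTTDSTAH
pos 34: UGA -> STOP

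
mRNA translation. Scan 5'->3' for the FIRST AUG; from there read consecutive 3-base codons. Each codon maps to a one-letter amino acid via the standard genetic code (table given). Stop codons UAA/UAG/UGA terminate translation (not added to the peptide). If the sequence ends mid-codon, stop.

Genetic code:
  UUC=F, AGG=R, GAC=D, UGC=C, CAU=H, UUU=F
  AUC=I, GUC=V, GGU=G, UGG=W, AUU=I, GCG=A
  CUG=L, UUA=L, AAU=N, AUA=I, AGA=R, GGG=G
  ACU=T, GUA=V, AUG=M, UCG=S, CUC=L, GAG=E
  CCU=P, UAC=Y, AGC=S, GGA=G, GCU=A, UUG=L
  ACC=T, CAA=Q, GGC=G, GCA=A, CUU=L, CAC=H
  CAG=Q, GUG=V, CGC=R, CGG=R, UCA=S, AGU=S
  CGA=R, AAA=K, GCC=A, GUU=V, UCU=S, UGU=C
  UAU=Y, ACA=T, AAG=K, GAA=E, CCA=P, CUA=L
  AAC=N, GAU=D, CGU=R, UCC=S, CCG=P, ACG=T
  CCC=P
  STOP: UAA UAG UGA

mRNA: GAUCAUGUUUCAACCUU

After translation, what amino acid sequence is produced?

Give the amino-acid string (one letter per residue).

Answer: MFQP

Derivation:
start AUG at pos 4
pos 4: AUG -> M; peptide=M
pos 7: UUU -> F; peptide=MF
pos 10: CAA -> Q; peptide=MFQ
pos 13: CCU -> P; peptide=MFQP
pos 16: only 1 nt remain (<3), stop (end of mRNA)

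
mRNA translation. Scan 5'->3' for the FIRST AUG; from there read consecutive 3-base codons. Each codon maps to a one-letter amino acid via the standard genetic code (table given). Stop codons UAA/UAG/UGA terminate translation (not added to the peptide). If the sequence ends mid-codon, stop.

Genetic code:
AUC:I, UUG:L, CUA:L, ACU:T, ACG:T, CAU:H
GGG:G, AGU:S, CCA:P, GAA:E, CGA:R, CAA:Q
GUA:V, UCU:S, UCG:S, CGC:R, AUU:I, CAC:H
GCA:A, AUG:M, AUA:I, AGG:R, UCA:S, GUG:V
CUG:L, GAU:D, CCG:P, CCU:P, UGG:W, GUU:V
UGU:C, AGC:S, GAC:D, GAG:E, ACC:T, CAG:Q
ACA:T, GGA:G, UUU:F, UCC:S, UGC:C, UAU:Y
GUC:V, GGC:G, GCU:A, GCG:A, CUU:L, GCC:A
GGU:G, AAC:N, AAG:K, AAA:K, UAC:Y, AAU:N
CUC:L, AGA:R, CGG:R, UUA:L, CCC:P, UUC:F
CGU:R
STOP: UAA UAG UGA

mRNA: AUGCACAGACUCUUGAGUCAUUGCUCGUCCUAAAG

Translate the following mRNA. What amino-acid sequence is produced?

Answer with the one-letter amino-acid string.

Answer: MHRLLSHCSS

Derivation:
start AUG at pos 0
pos 0: AUG -> M; peptide=M
pos 3: CAC -> H; peptide=MH
pos 6: AGA -> R; peptide=MHR
pos 9: CUC -> L; peptide=MHRL
pos 12: UUG -> L; peptide=MHRLL
pos 15: AGU -> S; peptide=MHRLLS
pos 18: CAU -> H; peptide=MHRLLSH
pos 21: UGC -> C; peptide=MHRLLSHC
pos 24: UCG -> S; peptide=MHRLLSHCS
pos 27: UCC -> S; peptide=MHRLLSHCSS
pos 30: UAA -> STOP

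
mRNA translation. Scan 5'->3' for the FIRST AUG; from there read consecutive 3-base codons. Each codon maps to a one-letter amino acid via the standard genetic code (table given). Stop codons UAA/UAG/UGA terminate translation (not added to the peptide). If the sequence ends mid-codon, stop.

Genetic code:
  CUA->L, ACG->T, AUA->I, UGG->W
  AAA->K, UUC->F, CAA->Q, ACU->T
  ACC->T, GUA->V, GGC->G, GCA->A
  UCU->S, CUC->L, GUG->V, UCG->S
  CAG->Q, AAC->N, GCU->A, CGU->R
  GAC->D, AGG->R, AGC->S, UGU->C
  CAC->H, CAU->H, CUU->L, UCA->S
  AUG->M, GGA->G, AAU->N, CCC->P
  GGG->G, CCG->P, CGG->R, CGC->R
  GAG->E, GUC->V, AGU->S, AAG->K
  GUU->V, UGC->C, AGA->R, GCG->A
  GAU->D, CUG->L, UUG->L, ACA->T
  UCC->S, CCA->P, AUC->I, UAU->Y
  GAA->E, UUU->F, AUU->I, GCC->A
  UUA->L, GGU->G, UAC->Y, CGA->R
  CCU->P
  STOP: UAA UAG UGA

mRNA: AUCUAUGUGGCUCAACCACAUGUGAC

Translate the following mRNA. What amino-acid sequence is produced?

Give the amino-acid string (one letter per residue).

start AUG at pos 4
pos 4: AUG -> M; peptide=M
pos 7: UGG -> W; peptide=MW
pos 10: CUC -> L; peptide=MWL
pos 13: AAC -> N; peptide=MWLN
pos 16: CAC -> H; peptide=MWLNH
pos 19: AUG -> M; peptide=MWLNHM
pos 22: UGA -> STOP

Answer: MWLNHM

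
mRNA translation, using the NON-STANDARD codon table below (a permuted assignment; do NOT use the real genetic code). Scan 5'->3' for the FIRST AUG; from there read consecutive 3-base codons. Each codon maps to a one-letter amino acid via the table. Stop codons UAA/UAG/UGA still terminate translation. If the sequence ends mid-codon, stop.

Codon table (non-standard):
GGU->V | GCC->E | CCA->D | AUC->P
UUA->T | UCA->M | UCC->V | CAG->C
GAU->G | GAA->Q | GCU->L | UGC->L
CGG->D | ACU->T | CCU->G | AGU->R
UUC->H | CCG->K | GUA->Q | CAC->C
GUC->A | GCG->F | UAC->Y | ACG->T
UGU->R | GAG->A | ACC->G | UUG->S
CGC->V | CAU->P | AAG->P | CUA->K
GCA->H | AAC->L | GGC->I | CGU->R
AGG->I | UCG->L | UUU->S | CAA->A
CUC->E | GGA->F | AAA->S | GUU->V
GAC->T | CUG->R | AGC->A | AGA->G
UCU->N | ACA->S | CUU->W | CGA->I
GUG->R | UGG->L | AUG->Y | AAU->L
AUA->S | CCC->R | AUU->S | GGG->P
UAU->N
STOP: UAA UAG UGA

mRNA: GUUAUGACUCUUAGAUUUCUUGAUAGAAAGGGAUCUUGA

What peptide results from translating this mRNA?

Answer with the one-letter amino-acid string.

Answer: YTWGSWGGPFN

Derivation:
start AUG at pos 3
pos 3: AUG -> Y; peptide=Y
pos 6: ACU -> T; peptide=YT
pos 9: CUU -> W; peptide=YTW
pos 12: AGA -> G; peptide=YTWG
pos 15: UUU -> S; peptide=YTWGS
pos 18: CUU -> W; peptide=YTWGSW
pos 21: GAU -> G; peptide=YTWGSWG
pos 24: AGA -> G; peptide=YTWGSWGG
pos 27: AAG -> P; peptide=YTWGSWGGP
pos 30: GGA -> F; peptide=YTWGSWGGPF
pos 33: UCU -> N; peptide=YTWGSWGGPFN
pos 36: UGA -> STOP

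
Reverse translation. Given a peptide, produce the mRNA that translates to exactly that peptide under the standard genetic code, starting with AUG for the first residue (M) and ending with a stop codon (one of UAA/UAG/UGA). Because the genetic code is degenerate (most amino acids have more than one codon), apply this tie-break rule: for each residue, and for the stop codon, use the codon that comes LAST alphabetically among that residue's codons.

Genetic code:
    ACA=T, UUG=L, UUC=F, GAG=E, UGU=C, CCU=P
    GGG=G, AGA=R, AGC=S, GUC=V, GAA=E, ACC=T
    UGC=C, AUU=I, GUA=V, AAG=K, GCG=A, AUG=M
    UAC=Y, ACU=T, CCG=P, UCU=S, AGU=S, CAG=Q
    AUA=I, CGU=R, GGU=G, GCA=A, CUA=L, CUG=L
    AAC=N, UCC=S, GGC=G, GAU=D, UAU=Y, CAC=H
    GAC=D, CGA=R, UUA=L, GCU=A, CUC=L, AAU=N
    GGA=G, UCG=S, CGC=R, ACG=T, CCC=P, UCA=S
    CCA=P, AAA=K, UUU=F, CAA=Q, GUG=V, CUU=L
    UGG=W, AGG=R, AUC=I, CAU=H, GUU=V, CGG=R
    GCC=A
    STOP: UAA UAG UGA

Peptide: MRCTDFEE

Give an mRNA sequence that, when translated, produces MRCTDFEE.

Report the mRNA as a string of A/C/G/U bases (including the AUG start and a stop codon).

residue 1: M -> AUG (start codon)
residue 2: R codons sorted = AGA,AGG,CGA,CGC,CGG,CGU -> pick last = CGU
residue 3: C codons sorted = UGC,UGU -> pick last = UGU
residue 4: T codons sorted = ACA,ACC,ACG,ACU -> pick last = ACU
residue 5: D codons sorted = GAC,GAU -> pick last = GAU
residue 6: F codons sorted = UUC,UUU -> pick last = UUU
residue 7: E codons sorted = GAA,GAG -> pick last = GAG
residue 8: E codons sorted = GAA,GAG -> pick last = GAG
terminator: stop codons sorted = UAA,UAG,UGA -> pick last = UGA

Answer: mRNA: AUGCGUUGUACUGAUUUUGAGGAGUGA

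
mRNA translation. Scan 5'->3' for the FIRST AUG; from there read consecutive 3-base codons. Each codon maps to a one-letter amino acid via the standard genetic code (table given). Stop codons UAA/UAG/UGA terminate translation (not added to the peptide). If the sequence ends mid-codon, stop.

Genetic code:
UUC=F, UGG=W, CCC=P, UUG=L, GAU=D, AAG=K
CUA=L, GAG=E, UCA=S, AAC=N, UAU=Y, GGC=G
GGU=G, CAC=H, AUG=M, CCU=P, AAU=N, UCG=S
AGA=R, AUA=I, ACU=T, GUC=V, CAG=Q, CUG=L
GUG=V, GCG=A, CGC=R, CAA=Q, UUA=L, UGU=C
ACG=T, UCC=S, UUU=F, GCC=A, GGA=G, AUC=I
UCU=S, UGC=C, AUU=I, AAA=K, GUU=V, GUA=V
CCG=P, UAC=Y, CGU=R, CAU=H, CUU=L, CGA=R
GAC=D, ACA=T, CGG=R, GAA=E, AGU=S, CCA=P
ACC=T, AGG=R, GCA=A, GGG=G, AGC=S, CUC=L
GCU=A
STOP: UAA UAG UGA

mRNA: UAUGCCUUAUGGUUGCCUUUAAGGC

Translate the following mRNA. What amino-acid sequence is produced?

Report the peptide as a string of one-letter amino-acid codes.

start AUG at pos 1
pos 1: AUG -> M; peptide=M
pos 4: CCU -> P; peptide=MP
pos 7: UAU -> Y; peptide=MPY
pos 10: GGU -> G; peptide=MPYG
pos 13: UGC -> C; peptide=MPYGC
pos 16: CUU -> L; peptide=MPYGCL
pos 19: UAA -> STOP

Answer: MPYGCL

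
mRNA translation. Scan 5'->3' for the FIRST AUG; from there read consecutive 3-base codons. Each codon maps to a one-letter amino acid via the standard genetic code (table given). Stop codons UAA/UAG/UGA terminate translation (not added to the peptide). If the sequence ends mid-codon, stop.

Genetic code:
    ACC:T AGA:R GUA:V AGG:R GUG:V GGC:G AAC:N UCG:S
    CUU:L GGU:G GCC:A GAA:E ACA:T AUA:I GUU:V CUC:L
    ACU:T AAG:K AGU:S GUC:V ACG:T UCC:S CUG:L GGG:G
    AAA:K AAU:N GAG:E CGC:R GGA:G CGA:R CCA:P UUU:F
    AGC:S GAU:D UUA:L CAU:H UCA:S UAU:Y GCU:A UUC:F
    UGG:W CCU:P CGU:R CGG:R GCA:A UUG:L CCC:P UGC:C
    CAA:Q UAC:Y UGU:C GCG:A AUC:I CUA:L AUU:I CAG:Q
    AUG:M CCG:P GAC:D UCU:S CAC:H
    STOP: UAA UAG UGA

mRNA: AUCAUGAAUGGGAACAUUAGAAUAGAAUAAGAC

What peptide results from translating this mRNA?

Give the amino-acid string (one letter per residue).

Answer: MNGNIRIE

Derivation:
start AUG at pos 3
pos 3: AUG -> M; peptide=M
pos 6: AAU -> N; peptide=MN
pos 9: GGG -> G; peptide=MNG
pos 12: AAC -> N; peptide=MNGN
pos 15: AUU -> I; peptide=MNGNI
pos 18: AGA -> R; peptide=MNGNIR
pos 21: AUA -> I; peptide=MNGNIRI
pos 24: GAA -> E; peptide=MNGNIRIE
pos 27: UAA -> STOP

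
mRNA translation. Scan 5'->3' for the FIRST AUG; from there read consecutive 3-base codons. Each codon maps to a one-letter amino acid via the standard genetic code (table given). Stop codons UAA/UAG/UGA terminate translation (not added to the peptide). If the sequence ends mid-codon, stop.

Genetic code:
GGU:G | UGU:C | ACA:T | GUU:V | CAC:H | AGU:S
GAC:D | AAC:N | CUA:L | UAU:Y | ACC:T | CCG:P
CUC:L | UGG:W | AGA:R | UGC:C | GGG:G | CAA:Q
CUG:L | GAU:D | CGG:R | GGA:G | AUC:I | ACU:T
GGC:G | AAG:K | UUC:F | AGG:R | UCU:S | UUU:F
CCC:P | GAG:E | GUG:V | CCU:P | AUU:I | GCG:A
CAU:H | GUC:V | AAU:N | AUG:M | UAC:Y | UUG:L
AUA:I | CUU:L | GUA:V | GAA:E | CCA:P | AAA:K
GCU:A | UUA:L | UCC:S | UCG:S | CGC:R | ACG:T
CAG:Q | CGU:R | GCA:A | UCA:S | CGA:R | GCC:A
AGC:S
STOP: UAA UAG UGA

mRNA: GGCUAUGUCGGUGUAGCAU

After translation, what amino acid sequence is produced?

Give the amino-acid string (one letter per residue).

start AUG at pos 4
pos 4: AUG -> M; peptide=M
pos 7: UCG -> S; peptide=MS
pos 10: GUG -> V; peptide=MSV
pos 13: UAG -> STOP

Answer: MSV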